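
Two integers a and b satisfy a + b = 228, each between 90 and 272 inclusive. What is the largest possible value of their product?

ab = a(228 − a) is maximized when a is as near 228/2 as the bounds allow.
Taking a = 114 and b = 114 (both in [90, 272]) gives ab = 12996.

12996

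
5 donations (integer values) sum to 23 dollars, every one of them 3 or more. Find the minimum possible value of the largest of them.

5

The average is 23/5 > 4, so not all 5 can be 4 or less; the largest is ≥ 5.
Achievable: 3 of them at 5 and 2 at 4 total 23.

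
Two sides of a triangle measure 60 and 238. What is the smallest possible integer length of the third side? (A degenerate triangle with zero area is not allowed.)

179

The third side must exceed |60 − 238| = 178.
The smallest integer above 178 is 179.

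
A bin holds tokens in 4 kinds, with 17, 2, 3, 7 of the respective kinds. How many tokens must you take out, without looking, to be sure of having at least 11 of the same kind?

23

In the worst case you take as many as possible of each kind without reaching 11: 10 + 2 + 3 + 7 = 22.
The next one must give 11 of some kind, so 22 + 1 = 23.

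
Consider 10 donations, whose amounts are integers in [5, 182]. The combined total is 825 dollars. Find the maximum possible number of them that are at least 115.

If k of the values are ≥ 115, the total is ≥ 115k + 5(10 − k).
Setting 115k + 5(10 − k) ≤ 825 gives 110k ≤ 775, so k ≤ 7.
k = 7 is achieved by 7 values at 115 and 3 at 5, total 820; add 5 to one value (staying below 115) to reach 825.

7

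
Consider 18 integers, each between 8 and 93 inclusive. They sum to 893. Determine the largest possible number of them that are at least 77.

With k values at 77 or above and the rest at least 8, the sum is at least 144 + 69k.
Since the sum is 893, we need 69k ≤ 749, i.e. k ≤ 10.
k = 10 is achieved by 10 values at 77 and 8 at 8, total 834; add 59 to one value (staying below 77) to reach 893.

10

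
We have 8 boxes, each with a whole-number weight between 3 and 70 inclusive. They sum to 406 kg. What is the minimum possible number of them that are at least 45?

3

If only k of them are at least 45, the other 8 − k are at most 44, so the total is at most k·70 + (8 − k)·44.
This must reach 406, so k·70 + (8 − k)·44 ≥ 406, giving k ≥ 3.
Exactly 3 works: 3 values at 70 and 5 at 44 total 430; lower one of the high values by 24 (still ≥ 45) to hit 406.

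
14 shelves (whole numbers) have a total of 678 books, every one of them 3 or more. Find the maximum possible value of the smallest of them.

The 14 values sum to 678, so their minimum is at most ⌊678/14⌋ = 48.
Achievable: 8 of them at 48 and 6 at 49 total 678.

48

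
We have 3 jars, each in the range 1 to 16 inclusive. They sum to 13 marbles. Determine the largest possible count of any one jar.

11

Maximizing one value means minimizing the remaining 2.
The other 2 contribute at least 2 × 1 = 2, leaving at most 13 − 2 = 11.
Since 11 ≤ 16, this is achievable: one at 11 and 2 at 1.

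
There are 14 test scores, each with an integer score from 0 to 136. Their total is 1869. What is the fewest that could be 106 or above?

Each value short of 106 is at most 105, costing at least 136 − 105 = 31 against the maximum total of 1904.
We can afford to lose at most 1904 − 1869 = 35, so at most ⌊35/31⌋ = 1 fall short, and at least 13 are ≥ 106.
Exactly 13 works: 13 values at 136 and 1 at 105 total 1873; lower one of the high values by 4 (still ≥ 106) to hit 1869.

13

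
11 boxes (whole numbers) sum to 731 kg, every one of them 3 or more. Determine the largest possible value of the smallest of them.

66

If every one of the 11 were at least 67, the total would be at least 11 × 67 = 737 > 731.
Equality holds with 6 values of 66 and 5 values of 67.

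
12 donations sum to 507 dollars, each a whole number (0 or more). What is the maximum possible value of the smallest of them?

If every one of the 12 were at least 43, the total would be at least 12 × 43 = 516 > 507.
Achievable: 9 of them at 42 and 3 at 43 total 507.

42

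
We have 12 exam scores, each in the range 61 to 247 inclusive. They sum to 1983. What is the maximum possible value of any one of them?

247

To make one score as large as possible, make the other 11 as small as possible.
The other 11 contribute at least 11 × 61 = 671, leaving at most 1983 − 671 = 1312.
But each score is capped at 247, so the maximum is 247.
Achievable: one at 247 and the other 11 totalling 1736, which fits since 11 × 61 ≤ 1736 ≤ 11 × 247.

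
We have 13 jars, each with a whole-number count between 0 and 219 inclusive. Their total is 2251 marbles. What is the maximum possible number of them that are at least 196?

With k values at 196 or above and the rest at least 0, the sum is at least 0 + 196k.
Since the sum is 2251, we need 196k ≤ 2251, i.e. k ≤ 11.
k = 11 is achieved by 11 values at 196 and 2 at 0, total 2156; add 95 to one value (staying below 196) to reach 2251.

11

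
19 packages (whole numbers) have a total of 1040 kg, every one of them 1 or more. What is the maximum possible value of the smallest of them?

The 19 values sum to 1040, so their minimum is at most ⌊1040/19⌋ = 54.
Achievable: 5 of them at 54 and 14 at 55 total 1040.

54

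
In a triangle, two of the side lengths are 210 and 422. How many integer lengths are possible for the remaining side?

The triangle inequality gives |210 − 422| < c < 210 + 422, i.e. 212 < c < 632.
So c can be any integer from 213 to 631: 419 values.

419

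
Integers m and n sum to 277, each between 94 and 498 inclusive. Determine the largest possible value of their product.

mn = m(277 − m) is maximized when m is as near 277/2 as the bounds allow.
Taking m = 138 and n = 139 (both in [94, 498]) gives mn = 19182.

19182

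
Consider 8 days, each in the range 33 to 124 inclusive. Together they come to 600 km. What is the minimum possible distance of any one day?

To make one day as small as possible, make the other 7 as large as possible.
The other 7 can take up 7 × 124 = 868 ≥ 600 − 33, so one day can sit at its floor of 33.
Achievable: one at 33 and the other 7 totalling 567, which fits since 7 × 33 ≤ 567 ≤ 7 × 124.

33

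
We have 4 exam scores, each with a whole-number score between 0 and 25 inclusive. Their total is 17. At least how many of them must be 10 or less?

If only k of them are at most 10, the other 4 − k are at least 11, so the total is at least (4 − k)·11 + k·0.
This is ≤ 17, so (4 − k)·11 + 0k ≤ 17, which gives k ≥ 3.
Exactly 3 works: 3 values at 0 and 1 at 11 total 11; raise one of the low values by 6 (still ≤ 10) to hit 17.

3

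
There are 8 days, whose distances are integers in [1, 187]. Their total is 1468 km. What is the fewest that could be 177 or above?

6

If only k of them are at least 177, the other 8 − k are at most 176, so the total is at most k·187 + (8 − k)·176.
This must reach 1468, so k·187 + (8 − k)·176 ≥ 1468, giving k ≥ 6.
Exactly 6 works: 6 values at 187 and 2 at 176 total 1474; lower one of the high values by 6 (still ≥ 177) to hit 1468.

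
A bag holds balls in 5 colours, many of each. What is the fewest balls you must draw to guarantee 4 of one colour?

16

You could draw 3 of every colour without reaching 4 of any — 15 in all.
One more forces 4 of some colour, so 15 + 1 = 16.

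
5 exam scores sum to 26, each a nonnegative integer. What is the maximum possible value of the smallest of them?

The average is 26/5 < 6, so some value is ≤ 5.
Achievable: 4 of them at 5 and 1 at 6 total 26.

5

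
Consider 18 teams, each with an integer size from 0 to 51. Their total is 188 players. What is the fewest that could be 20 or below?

Each value above 20 is at least 21, contributing at least 21 − 0 = 21 above the floor 0.
The sum exceeds the floor total 0 by 188, so at most ⌊188/21⌋ = 8 exceed 20, and at least 10 are ≤ 20.
Exactly 10 works: 10 values at 0 and 8 at 21 total 168; raise one of the low values by 20 (still ≤ 20) to hit 188.

10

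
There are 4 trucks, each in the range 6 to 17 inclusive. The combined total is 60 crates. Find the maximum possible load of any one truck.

To make one truck as large as possible, make the other 3 as small as possible.
The other 3 contribute at least 3 × 6 = 18, leaving at most 60 − 18 = 42.
But each truck is capped at 17, so the maximum is 17.
Achievable: one at 17 and the other 3 totalling 43, which fits since 3 × 6 ≤ 43 ≤ 3 × 17.

17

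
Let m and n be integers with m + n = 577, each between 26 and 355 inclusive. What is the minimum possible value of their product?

Since m + n is fixed, pushing one of them to its bound minimizes the product.
At the endpoint m = 222, n = 577 − 222 = 355, so mn = 222 × 355 = 78810.

78810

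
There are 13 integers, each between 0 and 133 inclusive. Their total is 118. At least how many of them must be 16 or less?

Let j be the number exceeding 16. Then the total is ≥ 17·j + 0·(13 − j) = 0 + 17j.
So 17j ≤ 118 and j ≤ 6; hence at least 13 − 6 = 7 are ≤ 16.
Exactly 7 works: 7 values at 0 and 6 at 17 total 102; raise one of the low values by 16 (still ≤ 16) to hit 118.

7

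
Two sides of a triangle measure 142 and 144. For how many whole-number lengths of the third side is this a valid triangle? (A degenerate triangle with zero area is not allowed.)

283

The triangle inequality gives |142 − 144| < c < 142 + 144, i.e. 2 < c < 286.
So c can be any integer from 3 to 285: 283 values.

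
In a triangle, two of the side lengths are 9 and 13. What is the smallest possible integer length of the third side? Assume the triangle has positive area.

The third side must exceed |9 − 13| = 4.
The smallest integer above 4 is 5.

5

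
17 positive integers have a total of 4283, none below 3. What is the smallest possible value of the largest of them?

The average is 4283/17 > 251, so not all 17 can be 251 or less; the largest is ≥ 252.
Achievable: 16 of them at 252 and 1 at 251 total 4283.

252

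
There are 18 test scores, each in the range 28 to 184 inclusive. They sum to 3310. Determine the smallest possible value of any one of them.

To make one score as small as possible, make the other 17 as large as possible.
The other 17 contribute at most 17 × 184 = 3128, leaving at least 3310 − 3128 = 182.
Since 182 ≥ 28, this is achievable: one at 182 and 17 at 184.

182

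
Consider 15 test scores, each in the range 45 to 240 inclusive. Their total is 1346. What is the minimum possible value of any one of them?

45

Minimizing one value means maximizing the remaining 14.
The other 14 can take up 14 × 240 = 3360 ≥ 1346 − 45, so one score can sit at its floor of 45.
Achievable: one at 45 and the other 14 totalling 1301, which fits since 14 × 45 ≤ 1301 ≤ 14 × 240.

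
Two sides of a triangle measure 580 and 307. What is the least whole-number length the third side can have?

The third side must exceed |580 − 307| = 273.
The smallest integer above 273 is 274.

274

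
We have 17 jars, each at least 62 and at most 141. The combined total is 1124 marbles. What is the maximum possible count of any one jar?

To make one jar as large as possible, make the other 16 as small as possible.
The other 16 contribute at least 16 × 62 = 992, leaving at most 1124 − 992 = 132.
Since 132 ≤ 141, this is achievable: one at 132 and 16 at 62.

132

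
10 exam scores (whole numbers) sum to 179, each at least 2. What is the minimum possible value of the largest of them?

18

Some value must be at least ⌈179/10⌉ = 18, since 10 × 17 = 170 < 179.
Taking 1 copy of 17 and 9 copies of 18 gives exactly 179, so 18 is attained.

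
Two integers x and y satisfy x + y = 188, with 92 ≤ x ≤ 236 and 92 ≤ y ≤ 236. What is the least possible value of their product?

For a fixed sum, xy is smallest when x and y are as far apart as possible.
The extreme feasible split is x = 92, y = 96, giving xy = 8832.

8832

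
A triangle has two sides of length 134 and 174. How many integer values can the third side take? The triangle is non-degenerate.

The triangle inequality gives |134 − 174| < c < 134 + 174, i.e. 40 < c < 308.
So c can be any integer from 41 to 307: 267 values.

267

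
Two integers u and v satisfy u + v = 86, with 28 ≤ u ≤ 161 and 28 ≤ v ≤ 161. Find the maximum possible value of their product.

1849

uv = u(86 − u) is maximized when u is as near 86/2 as the bounds allow.
Taking u = 43 and v = 43 (both in [28, 161]) gives uv = 1849.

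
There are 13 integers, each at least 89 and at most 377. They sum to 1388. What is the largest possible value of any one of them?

Maximizing one value means minimizing the remaining 12.
The other 12 contribute at least 12 × 89 = 1068, leaving at most 1388 − 1068 = 320.
Since 320 ≤ 377, this is achievable: one at 320 and 12 at 89.

320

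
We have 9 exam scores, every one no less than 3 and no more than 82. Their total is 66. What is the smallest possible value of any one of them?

3

To make one score as small as possible, make the other 8 as large as possible.
The other 8 can take up 8 × 82 = 656 ≥ 66 − 3, so one score can sit at its floor of 3.
Achievable: one at 3 and the other 8 totalling 63, which fits since 8 × 3 ≤ 63 ≤ 8 × 82.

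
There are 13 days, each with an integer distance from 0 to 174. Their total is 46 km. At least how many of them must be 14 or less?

Each value above 14 is at least 15, contributing at least 15 − 0 = 15 above the floor 0.
The sum exceeds the floor total 0 by 46, so at most ⌊46/15⌋ = 3 exceed 14, and at least 10 are ≤ 14.
Exactly 10 works: 10 values at 0 and 3 at 15 total 45; raise one of the low values by 1 (still ≤ 14) to hit 46.

10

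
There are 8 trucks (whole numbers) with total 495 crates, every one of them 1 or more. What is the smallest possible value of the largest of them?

62

Some value must be at least ⌈495/8⌉ = 62, since 8 × 61 = 488 < 495.
Equality holds with 7 values of 62 and 1 value of 61.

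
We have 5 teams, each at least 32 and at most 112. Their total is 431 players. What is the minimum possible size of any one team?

32

Minimizing one value means maximizing the remaining 4.
The other 4 can take up 4 × 112 = 448 ≥ 431 − 32, so one team can sit at its floor of 32.
Achievable: one at 32 and the other 4 totalling 399, which fits since 4 × 32 ≤ 399 ≤ 4 × 112.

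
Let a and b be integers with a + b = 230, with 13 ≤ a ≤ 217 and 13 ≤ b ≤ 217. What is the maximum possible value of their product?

13225

ab = a(230 − a) is maximized when a is as near 230/2 as the bounds allow.
Taking a = 115 and b = 115 (both in [13, 217]) gives ab = 13225.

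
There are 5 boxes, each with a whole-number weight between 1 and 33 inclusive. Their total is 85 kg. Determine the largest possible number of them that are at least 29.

2

With k values at 29 or above and the rest at least 1, the sum is at least 5 + 28k.
Since the sum is 85, we need 28k ≤ 80, i.e. k ≤ 2.
k = 2 is achieved by 2 values at 29 and 3 at 1, total 61; add 24 to one value (staying below 29) to reach 85.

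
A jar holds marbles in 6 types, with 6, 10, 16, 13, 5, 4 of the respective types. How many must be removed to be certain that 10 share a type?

In the worst case you take as many as possible of each type without reaching 10: 6 + 9 + 9 + 9 + 5 + 4 = 42.
The next one must give 10 of some type, so 42 + 1 = 43.

43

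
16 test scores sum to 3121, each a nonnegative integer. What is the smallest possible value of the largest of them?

196

Some value must be at least ⌈3121/16⌉ = 196, since 16 × 195 = 3120 < 3121.
Equality holds with 1 value of 196 and 15 values of 195.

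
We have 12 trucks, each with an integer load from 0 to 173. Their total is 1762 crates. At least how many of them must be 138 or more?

4

Each value short of 138 is at most 137, costing at least 173 − 137 = 36 against the maximum total of 2076.
We can afford to lose at most 2076 − 1762 = 314, so at most ⌊314/36⌋ = 8 fall short, and at least 4 are ≥ 138.
Exactly 4 works: 4 values at 173 and 8 at 137 total 1788; lower one of the high values by 26 (still ≥ 138) to hit 1762.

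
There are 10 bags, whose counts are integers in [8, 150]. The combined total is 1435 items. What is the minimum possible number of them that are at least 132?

Each value short of 132 is at most 131, costing at least 150 − 131 = 19 against the maximum total of 1500.
We can afford to lose at most 1500 − 1435 = 65, so at most ⌊65/19⌋ = 3 fall short, and at least 7 are ≥ 132.
Exactly 7 works: 7 values at 150 and 3 at 131 total 1443; lower one of the high values by 8 (still ≥ 132) to hit 1435.

7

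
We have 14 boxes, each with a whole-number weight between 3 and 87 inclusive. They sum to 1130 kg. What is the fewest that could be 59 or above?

Each value short of 59 is at most 58, costing at least 87 − 58 = 29 against the maximum total of 1218.
We can afford to lose at most 1218 − 1130 = 88, so at most ⌊88/29⌋ = 3 fall short, and at least 11 are ≥ 59.
Exactly 11 works: 11 values at 87 and 3 at 58 total 1131; lower one of the high values by 1 (still ≥ 59) to hit 1130.

11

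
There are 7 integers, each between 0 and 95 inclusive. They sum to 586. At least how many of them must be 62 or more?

5

Each value short of 62 is at most 61, costing at least 95 − 61 = 34 against the maximum total of 665.
We can afford to lose at most 665 − 586 = 79, so at most ⌊79/34⌋ = 2 fall short, and at least 5 are ≥ 62.
Exactly 5 works: 5 values at 95 and 2 at 61 total 597; lower one of the high values by 11 (still ≥ 62) to hit 586.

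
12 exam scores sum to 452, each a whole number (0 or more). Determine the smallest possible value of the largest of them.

The average is 452/12 > 37, so not all 12 can be 37 or less; the largest is ≥ 38.
Equality holds with 8 values of 38 and 4 values of 37.

38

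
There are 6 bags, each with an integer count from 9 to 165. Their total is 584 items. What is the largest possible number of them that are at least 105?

5

With k values at 105 or above and the rest at least 9, the sum is at least 54 + 96k.
Since the sum is 584, we need 96k ≤ 530, i.e. k ≤ 5.
k = 5 is achieved by 5 values at 105 and 1 at 9, total 534; add 50 to one value (staying below 105) to reach 584.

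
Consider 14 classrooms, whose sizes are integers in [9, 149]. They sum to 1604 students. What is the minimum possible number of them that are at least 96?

6

Each value short of 96 is at most 95, costing at least 149 − 95 = 54 against the maximum total of 2086.
We can afford to lose at most 2086 − 1604 = 482, so at most ⌊482/54⌋ = 8 fall short, and at least 6 are ≥ 96.
Exactly 6 works: 6 values at 149 and 8 at 95 total 1654; lower one of the high values by 50 (still ≥ 96) to hit 1604.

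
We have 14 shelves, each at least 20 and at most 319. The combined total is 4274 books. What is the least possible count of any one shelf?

127

Minimizing one value means maximizing the remaining 13.
The other 13 contribute at most 13 × 319 = 4147, leaving at least 4274 − 4147 = 127.
Since 127 ≥ 20, this is achievable: one at 127 and 13 at 319.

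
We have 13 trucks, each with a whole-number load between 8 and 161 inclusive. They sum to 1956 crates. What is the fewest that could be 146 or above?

5

If only k of them are at least 146, the other 13 − k are at most 145, so the total is at most k·161 + (13 − k)·145.
This must reach 1956, so k·161 + (13 − k)·145 ≥ 1956, giving k ≥ 5.
Exactly 5 works: 5 values at 161 and 8 at 145 total 1965; lower one of the high values by 9 (still ≥ 146) to hit 1956.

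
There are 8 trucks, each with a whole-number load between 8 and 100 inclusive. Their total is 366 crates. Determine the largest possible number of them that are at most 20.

5

Each value at 20 or below falls at least 100 − 20 = 80 short of the ceiling 100.
The ceiling total is 8 × 100 = 800, and we need 366, so at most ⌊(800 − 366)/80⌋ = 5 can be that low.
k = 5 is achieved by 5 values at 20 and 3 at 100, total 400; lower one of the 100's by 34 (still > 20) to reach 366.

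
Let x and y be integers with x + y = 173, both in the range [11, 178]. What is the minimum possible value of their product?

1782

For a fixed sum, xy is smallest when x and y are as far apart as possible.
The extreme feasible split is x = 11, y = 162, giving xy = 1782.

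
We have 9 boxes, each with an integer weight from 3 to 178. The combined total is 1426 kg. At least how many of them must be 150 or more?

3

Each value short of 150 is at most 149, costing at least 178 − 149 = 29 against the maximum total of 1602.
We can afford to lose at most 1602 − 1426 = 176, so at most ⌊176/29⌋ = 6 fall short, and at least 3 are ≥ 150.
Exactly 3 works: 3 values at 178 and 6 at 149 total 1428; lower one of the high values by 2 (still ≥ 150) to hit 1426.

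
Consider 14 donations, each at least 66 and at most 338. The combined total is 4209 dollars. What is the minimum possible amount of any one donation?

To make one donation as small as possible, make the other 13 as large as possible.
The other 13 can take up 13 × 338 = 4394 ≥ 4209 − 66, so one donation can sit at its floor of 66.
Achievable: one at 66 and the other 13 totalling 4143, which fits since 13 × 66 ≤ 4143 ≤ 13 × 338.

66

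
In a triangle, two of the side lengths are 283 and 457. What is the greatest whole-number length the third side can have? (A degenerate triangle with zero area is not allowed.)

739

The third side must be less than 283 + 457 = 740.
The largest integer below 740 is 739.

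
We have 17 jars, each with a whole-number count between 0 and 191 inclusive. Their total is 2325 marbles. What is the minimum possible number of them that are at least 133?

Suppose at most 17 − j of them reach 133; then j values are ≤ 132 and the rest ≤ 191.
The total is then ≤ 132·j + 191·(17 − j) = 3247 − 59j. For this to be ≥ 2325 we need j ≤ 15, so at least 17 − 15 = 2 must reach 133.
Exactly 2 works: 2 values at 191 and 15 at 132 total 2362; lower one of the high values by 37 (still ≥ 133) to hit 2325.

2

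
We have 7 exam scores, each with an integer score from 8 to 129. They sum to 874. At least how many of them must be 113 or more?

6

If only k of them are at least 113, the other 7 − k are at most 112, so the total is at most k·129 + (7 − k)·112.
This must reach 874, so k·129 + (7 − k)·112 ≥ 874, giving k ≥ 6.
Exactly 6 works: 6 values at 129 and 1 at 112 total 886; lower one of the high values by 12 (still ≥ 113) to hit 874.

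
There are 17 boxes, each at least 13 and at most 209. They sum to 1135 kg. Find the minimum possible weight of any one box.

To make one box as small as possible, make the other 16 as large as possible.
The other 16 can take up 16 × 209 = 3344 ≥ 1135 − 13, so one box can sit at its floor of 13.
Achievable: one at 13 and the other 16 totalling 1122, which fits since 16 × 13 ≤ 1122 ≤ 16 × 209.

13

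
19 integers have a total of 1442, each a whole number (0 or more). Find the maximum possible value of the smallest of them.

The 19 values sum to 1442, so their minimum is at most ⌊1442/19⌋ = 75.
Equality holds with 2 values of 75 and 17 values of 76.

75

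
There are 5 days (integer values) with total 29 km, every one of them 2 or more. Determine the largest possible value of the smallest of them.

5

The 5 values sum to 29, so their minimum is at most ⌊29/5⌋ = 5.
Taking 1 copy of 5 and 4 copies of 6 gives exactly 29, so 5 is attained.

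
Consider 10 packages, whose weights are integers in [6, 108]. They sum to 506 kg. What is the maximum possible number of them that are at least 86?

5

With k values at 86 or above and the rest at least 6, the sum is at least 60 + 80k.
Since the sum is 506, we need 80k ≤ 446, i.e. k ≤ 5.
k = 5 is achieved by 5 values at 86 and 5 at 6, total 460; add 46 to one value (staying below 86) to reach 506.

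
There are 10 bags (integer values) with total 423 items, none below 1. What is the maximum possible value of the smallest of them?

The average is 423/10 < 43, so some value is ≤ 42.
Taking 7 copies of 42 and 3 copies of 43 gives exactly 423, so 42 is attained.

42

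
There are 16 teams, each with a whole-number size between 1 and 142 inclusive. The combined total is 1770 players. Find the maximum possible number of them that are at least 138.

12

If k of the values are ≥ 138, the total is ≥ 138k + 1(16 − k).
Setting 138k + 1(16 − k) ≤ 1770 gives 137k ≤ 1754, so k ≤ 12.
k = 12 is achieved by 12 values at 138 and 4 at 1, total 1660; add 110 to one value (staying below 138) to reach 1770.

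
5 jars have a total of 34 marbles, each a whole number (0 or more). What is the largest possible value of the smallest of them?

The 5 values sum to 34, so their minimum is at most ⌊34/5⌋ = 6.
Equality holds with 1 value of 6 and 4 values of 7.

6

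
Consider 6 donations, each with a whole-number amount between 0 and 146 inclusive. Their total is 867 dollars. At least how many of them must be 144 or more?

3

If only k of them are at least 144, the other 6 − k are at most 143, so the total is at most k·146 + (6 − k)·143.
This must reach 867, so k·146 + (6 − k)·143 ≥ 867, giving k ≥ 3.
Exactly 3 works: 3 values at 146 and 3 at 143 total 867.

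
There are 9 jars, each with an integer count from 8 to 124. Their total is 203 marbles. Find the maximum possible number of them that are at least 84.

If k of the values are ≥ 84, the total is ≥ 84k + 8(9 − k).
Setting 84k + 8(9 − k) ≤ 203 gives 76k ≤ 131, so k ≤ 1.
k = 1 is achieved by 1 value at 84 and 8 at 8, total 148; add 55 to one value (staying below 84) to reach 203.

1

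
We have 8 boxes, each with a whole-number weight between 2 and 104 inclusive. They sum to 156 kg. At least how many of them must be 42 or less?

Each value above 42 is at least 43, contributing at least 43 − 2 = 41 above the floor 2.
The sum exceeds the floor total 16 by 140, so at most ⌊140/41⌋ = 3 exceed 42, and at least 5 are ≤ 42.
Exactly 5 works: 5 values at 2 and 3 at 43 total 139; raise one of the low values by 17 (still ≤ 42) to hit 156.

5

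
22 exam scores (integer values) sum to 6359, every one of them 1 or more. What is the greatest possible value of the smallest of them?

289

If every one of the 22 were at least 290, the total would be at least 22 × 290 = 6380 > 6359.
Achievable: 21 of them at 289 and 1 at 290 total 6359.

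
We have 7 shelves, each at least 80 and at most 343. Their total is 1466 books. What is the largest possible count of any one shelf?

Maximizing one value means minimizing the remaining 6.
The other 6 contribute at least 6 × 80 = 480, leaving at most 1466 − 480 = 986.
But each shelf is capped at 343, so the maximum is 343.
Achievable: one at 343 and the other 6 totalling 1123, which fits since 6 × 80 ≤ 1123 ≤ 6 × 343.

343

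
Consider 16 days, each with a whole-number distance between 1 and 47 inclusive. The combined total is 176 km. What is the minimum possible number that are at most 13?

4

Let j be the number exceeding 13. Then the total is ≥ 14·j + 1·(16 − j) = 16 + 13j.
So 13j ≤ 160 and j ≤ 12; hence at least 16 − 12 = 4 are ≤ 13.
Exactly 4 works: 4 values at 1 and 12 at 14 total 172; raise one of the low values by 4 (still ≤ 13) to hit 176.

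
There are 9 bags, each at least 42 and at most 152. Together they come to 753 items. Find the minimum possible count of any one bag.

42

Minimizing one value means maximizing the remaining 8.
The other 8 can take up 8 × 152 = 1216 ≥ 753 − 42, so one bag can sit at its floor of 42.
Achievable: one at 42 and the other 8 totalling 711, which fits since 8 × 42 ≤ 711 ≤ 8 × 152.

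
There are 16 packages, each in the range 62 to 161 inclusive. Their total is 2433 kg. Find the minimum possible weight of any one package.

62

To make one package as small as possible, make the other 15 as large as possible.
The other 15 can take up 15 × 161 = 2415 ≥ 2433 − 62, so one package can sit at its floor of 62.
Achievable: one at 62 and the other 15 totalling 2371, which fits since 15 × 62 ≤ 2371 ≤ 15 × 161.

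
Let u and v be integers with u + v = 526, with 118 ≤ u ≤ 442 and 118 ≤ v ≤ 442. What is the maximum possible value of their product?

For a fixed sum, the product uv is largest when u and v are as close as possible.
Taking u = 263 and v = 263 (both in [118, 442]) gives uv = 69169.

69169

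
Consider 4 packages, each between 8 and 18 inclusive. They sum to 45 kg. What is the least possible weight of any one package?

Minimizing one value means maximizing the remaining 3.
The other 3 can take up 3 × 18 = 54 ≥ 45 − 8, so one package can sit at its floor of 8.
Achievable: one at 8 and the other 3 totalling 37, which fits since 3 × 8 ≤ 37 ≤ 3 × 18.

8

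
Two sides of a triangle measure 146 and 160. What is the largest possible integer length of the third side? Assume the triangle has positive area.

305

The third side must be less than 146 + 160 = 306.
The largest integer below 306 is 305.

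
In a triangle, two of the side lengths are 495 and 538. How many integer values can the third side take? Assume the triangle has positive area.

The triangle inequality gives |495 − 538| < c < 495 + 538, i.e. 43 < c < 1033.
So c can be any integer from 44 to 1032: 989 values.

989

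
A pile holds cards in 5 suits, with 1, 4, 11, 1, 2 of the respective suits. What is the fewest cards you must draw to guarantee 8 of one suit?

16

In the worst case you take as many as possible of each suit without reaching 8: 1 + 4 + 7 + 1 + 2 = 15.
The next one must give 8 of some suit, so 15 + 1 = 16.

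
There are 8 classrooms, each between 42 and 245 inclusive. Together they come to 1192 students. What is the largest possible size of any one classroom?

Maximizing one value means minimizing the remaining 7.
The other 7 contribute at least 7 × 42 = 294, leaving at most 1192 − 294 = 898.
But each classroom is capped at 245, so the maximum is 245.
Achievable: one at 245 and the other 7 totalling 947, which fits since 7 × 42 ≤ 947 ≤ 7 × 245.

245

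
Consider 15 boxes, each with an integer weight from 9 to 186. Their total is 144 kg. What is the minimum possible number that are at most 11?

Let j be the number exceeding 11. Then the total is ≥ 12·j + 9·(15 − j) = 135 + 3j.
So 3j ≤ 9 and j ≤ 3; hence at least 15 − 3 = 12 are ≤ 11.
Exactly 12 works: 12 values at 9 and 3 at 12 total 144.

12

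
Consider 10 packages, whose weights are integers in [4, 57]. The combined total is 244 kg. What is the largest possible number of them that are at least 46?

4

If k of the values are ≥ 46, the total is ≥ 46k + 4(10 − k).
Setting 46k + 4(10 − k) ≤ 244 gives 42k ≤ 204, so k ≤ 4.
k = 4 is achieved by 4 values at 46 and 6 at 4, total 208; add 36 to one value (staying below 46) to reach 244.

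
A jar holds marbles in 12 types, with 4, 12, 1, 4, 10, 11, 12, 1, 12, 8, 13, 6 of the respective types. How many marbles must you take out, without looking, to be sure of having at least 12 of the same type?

In the worst case you take as many as possible of each type without reaching 12: 4 + 11 + 1 + 4 + 10 + 11 + 11 + 1 + 11 + 8 + 11 + 6 = 89.
The next one must give 12 of some type, so 89 + 1 = 90.

90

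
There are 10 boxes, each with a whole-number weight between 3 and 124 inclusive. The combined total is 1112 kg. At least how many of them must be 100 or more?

Suppose at most 10 − j of them reach 100; then j values are ≤ 99 and the rest ≤ 124.
The total is then ≤ 99·j + 124·(10 − j) = 1240 − 25j. For this to be ≥ 1112 we need j ≤ 5, so at least 10 − 5 = 5 must reach 100.
Exactly 5 works: 5 values at 124 and 5 at 99 total 1115; lower one of the high values by 3 (still ≥ 100) to hit 1112.

5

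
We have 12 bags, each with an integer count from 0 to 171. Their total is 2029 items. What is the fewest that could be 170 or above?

1

Each value short of 170 is at most 169, costing at least 171 − 169 = 2 against the maximum total of 2052.
We can afford to lose at most 2052 − 2029 = 23, so at most ⌊23/2⌋ = 11 fall short, and at least 1 are ≥ 170.
Exactly 1 works: 1 value at 171 and 11 at 169 total 2030; lower one of the high values by 1 (still ≥ 170) to hit 2029.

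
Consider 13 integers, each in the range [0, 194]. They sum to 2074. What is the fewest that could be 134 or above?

6

Suppose at most 13 − j of them reach 134; then j values are ≤ 133 and the rest ≤ 194.
The total is then ≤ 133·j + 194·(13 − j) = 2522 − 61j. For this to be ≥ 2074 we need j ≤ 7, so at least 13 − 7 = 6 must reach 134.
Exactly 6 works: 6 values at 194 and 7 at 133 total 2095; lower one of the high values by 21 (still ≥ 134) to hit 2074.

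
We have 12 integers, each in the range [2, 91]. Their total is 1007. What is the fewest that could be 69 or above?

9

Each value short of 69 is at most 68, costing at least 91 − 68 = 23 against the maximum total of 1092.
We can afford to lose at most 1092 − 1007 = 85, so at most ⌊85/23⌋ = 3 fall short, and at least 9 are ≥ 69.
Exactly 9 works: 9 values at 91 and 3 at 68 total 1023; lower one of the high values by 16 (still ≥ 69) to hit 1007.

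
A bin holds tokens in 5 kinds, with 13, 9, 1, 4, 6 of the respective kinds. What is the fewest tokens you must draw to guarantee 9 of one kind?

28

In the worst case you take as many as possible of each kind without reaching 9: 8 + 8 + 1 + 4 + 6 = 27.
The next one must give 9 of some kind, so 27 + 1 = 28.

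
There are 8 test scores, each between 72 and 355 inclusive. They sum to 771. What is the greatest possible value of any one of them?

Maximizing one value means minimizing the remaining 7.
The other 7 contribute at least 7 × 72 = 504, leaving at most 771 − 504 = 267.
Since 267 ≤ 355, this is achievable: one at 267 and 7 at 72.

267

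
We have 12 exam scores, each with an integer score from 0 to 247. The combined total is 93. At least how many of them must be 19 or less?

If only k of them are at most 19, the other 12 − k are at least 20, so the total is at least (12 − k)·20 + k·0.
This is ≤ 93, so (12 − k)·20 + 0k ≤ 93, which gives k ≥ 8.
Exactly 8 works: 8 values at 0 and 4 at 20 total 80; raise one of the low values by 13 (still ≤ 19) to hit 93.

8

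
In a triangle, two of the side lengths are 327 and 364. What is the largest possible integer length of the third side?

The third side must be less than 327 + 364 = 691.
The largest integer below 691 is 690.

690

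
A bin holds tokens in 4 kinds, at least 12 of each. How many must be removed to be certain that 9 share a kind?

33

You could draw 8 of every kind without reaching 9 of any — 32 in all.
One more forces 9 of some kind, so 32 + 1 = 33.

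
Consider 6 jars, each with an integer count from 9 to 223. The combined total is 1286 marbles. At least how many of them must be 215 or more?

1

If only k of them are at least 215, the other 6 − k are at most 214, so the total is at most k·223 + (6 − k)·214.
This must reach 1286, so k·223 + (6 − k)·214 ≥ 1286, giving k ≥ 1.
Exactly 1 works: 1 value at 223 and 5 at 214 total 1293; lower one of the high values by 7 (still ≥ 215) to hit 1286.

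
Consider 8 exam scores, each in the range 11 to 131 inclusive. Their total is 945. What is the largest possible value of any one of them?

131

Maximizing one value means minimizing the remaining 7.
The other 7 contribute at least 7 × 11 = 77, leaving at most 945 − 77 = 868.
But each score is capped at 131, so the maximum is 131.
Achievable: one at 131 and the other 7 totalling 814, which fits since 7 × 11 ≤ 814 ≤ 7 × 131.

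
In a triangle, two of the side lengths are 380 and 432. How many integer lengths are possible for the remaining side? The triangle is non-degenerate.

759

The triangle inequality gives |380 − 432| < c < 380 + 432, i.e. 52 < c < 812.
So c can be any integer from 53 to 811: 759 values.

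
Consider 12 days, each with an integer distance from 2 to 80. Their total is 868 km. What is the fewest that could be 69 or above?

5

Each value short of 69 is at most 68, costing at least 80 − 68 = 12 against the maximum total of 960.
We can afford to lose at most 960 − 868 = 92, so at most ⌊92/12⌋ = 7 fall short, and at least 5 are ≥ 69.
Exactly 5 works: 5 values at 80 and 7 at 68 total 876; lower one of the high values by 8 (still ≥ 69) to hit 868.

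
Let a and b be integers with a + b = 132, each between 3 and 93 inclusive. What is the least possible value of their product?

3627

ab = a(132 − a) is concave in a, so over [39, 93] it is minimized at an endpoint.
At the endpoint a = 39, b = 132 − 39 = 93, so ab = 39 × 93 = 3627.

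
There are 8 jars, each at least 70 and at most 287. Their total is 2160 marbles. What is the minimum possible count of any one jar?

151

Minimizing one value means maximizing the remaining 7.
The other 7 contribute at most 7 × 287 = 2009, leaving at least 2160 − 2009 = 151.
Since 151 ≥ 70, this is achievable: one at 151 and 7 at 287.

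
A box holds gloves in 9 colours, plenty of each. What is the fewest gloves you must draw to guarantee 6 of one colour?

46

You could draw 5 of every colour without reaching 6 of any — 45 in all.
One more forces 6 of some colour, so 45 + 1 = 46.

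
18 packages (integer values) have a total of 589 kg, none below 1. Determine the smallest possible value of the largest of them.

33

If every one of the 18 were at most 32, the total would be at most 18 × 32 = 576 < 589.
Achievable: 13 of them at 33 and 5 at 32 total 589.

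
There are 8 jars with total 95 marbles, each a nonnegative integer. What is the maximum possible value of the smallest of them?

11

The 8 values sum to 95, so their minimum is at most ⌊95/8⌋ = 11.
Achievable: 1 of them at 11 and 7 at 12 total 95.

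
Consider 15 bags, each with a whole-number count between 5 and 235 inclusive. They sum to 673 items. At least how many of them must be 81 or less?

8

Let j be the number exceeding 81. Then the total is ≥ 82·j + 5·(15 − j) = 75 + 77j.
So 77j ≤ 598 and j ≤ 7; hence at least 15 − 7 = 8 are ≤ 81.
Exactly 8 works: 8 values at 5 and 7 at 82 total 614; raise one of the low values by 59 (still ≤ 81) to hit 673.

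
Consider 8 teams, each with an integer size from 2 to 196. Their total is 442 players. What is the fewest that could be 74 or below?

Each value above 74 is at least 75, contributing at least 75 − 2 = 73 above the floor 2.
The sum exceeds the floor total 16 by 426, so at most ⌊426/73⌋ = 5 exceed 74, and at least 3 are ≤ 74.
Exactly 3 works: 3 values at 2 and 5 at 75 total 381; raise one of the low values by 61 (still ≤ 74) to hit 442.

3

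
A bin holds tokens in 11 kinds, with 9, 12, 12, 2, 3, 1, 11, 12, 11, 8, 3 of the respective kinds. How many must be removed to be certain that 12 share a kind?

82

In the worst case you take as many as possible of each kind without reaching 12: 9 + 11 + 11 + 2 + 3 + 1 + 11 + 11 + 11 + 8 + 3 = 81.
The next one must give 12 of some kind, so 81 + 1 = 82.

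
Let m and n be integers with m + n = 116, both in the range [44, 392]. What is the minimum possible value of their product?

mn = m(116 − m) is concave in m, so over [44, 72] it is minimized at an endpoint.
The extreme feasible split is m = 44, n = 72, giving mn = 3168.

3168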